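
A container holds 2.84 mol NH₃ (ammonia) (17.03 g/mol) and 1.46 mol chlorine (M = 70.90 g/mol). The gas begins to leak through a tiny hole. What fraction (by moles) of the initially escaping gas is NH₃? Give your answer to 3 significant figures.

Effusion rate of each component ∝ n_i/√M_i (partial pressure × 1/√M).
So x_NH₃ in the escaping gas = (n_NH₃/√M_NH₃) / Σ(n_i/√M_i)
= (2.84/√17.03) / (2.84/√17.03 + 1.46/√70.90) = 0.6882/(0.6882 + 0.1734) = 0.799.

0.799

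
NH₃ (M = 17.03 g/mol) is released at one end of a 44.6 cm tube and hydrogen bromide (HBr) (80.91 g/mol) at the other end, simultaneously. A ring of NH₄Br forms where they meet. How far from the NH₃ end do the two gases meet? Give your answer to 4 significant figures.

30.57 cm

Distances travelled in equal time are proportional to diffusion rates, so d_NH₃/d_HBr = √(M_HBr/M_NH₃) = √(80.91/17.03) = 2.180.
With d_NH₃ + d_HBr = 44.6 cm, d_HBr = 44.6/(1 + 2.180) = 14.03 cm.
d_NH₃ = 44.6 − 14.03 = 30.57 cm.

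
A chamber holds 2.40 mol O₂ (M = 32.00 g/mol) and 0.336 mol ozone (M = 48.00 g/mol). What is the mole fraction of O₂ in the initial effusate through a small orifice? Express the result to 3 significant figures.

Rate_i ∝ x_i/√M_i (Graham's law weighted by mole fraction), so the effusate composition follows n_i/√M_i.
Mole fraction of O₂ in the effusate = (n_O₂/√M_O₂) / (n_O₂/√M_O₂ + n_O₃/√M_O₃)
= (2.40/√32.00) / (2.40/√32.00 + 0.336/√48.00) = 0.4243/(0.4243 + 0.04850) = 0.897.

0.897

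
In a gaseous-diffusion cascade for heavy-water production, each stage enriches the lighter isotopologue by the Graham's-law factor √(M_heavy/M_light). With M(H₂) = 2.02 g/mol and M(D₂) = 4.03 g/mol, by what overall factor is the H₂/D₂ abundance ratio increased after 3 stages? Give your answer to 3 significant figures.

2.82

Each stage multiplies the ratio by α = √(4.03/2.02), so after 3 stages the overall factor is α^3 = (4.03/2.02)^(3/2).
= 1.99505^(3/2) = 2.82.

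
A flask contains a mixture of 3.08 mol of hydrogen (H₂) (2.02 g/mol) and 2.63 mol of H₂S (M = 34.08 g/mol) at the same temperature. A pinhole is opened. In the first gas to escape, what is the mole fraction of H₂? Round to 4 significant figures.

The effusion rate of species i is ∝ p_i/√M_i ∝ n_i/√M_i.
Mole fraction of H₂ in the effusate = (n_H₂/√M_H₂) / (n_H₂/√M_H₂ + n_H₂S/√M_H₂S)
= (3.08/√2.02) / (3.08/√2.02 + 2.63/√34.08) = 2.167/(2.167 + 0.4505) = 0.8279.

0.8279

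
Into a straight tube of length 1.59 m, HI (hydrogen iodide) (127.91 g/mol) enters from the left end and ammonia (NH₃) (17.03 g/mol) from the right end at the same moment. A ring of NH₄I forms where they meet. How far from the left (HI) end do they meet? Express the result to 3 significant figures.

Distances travelled in equal time are proportional to diffusion rates, so d_HI/d_NH₃ = √(M_NH₃/M_HI) = √(17.03/127.91) = 0.3649.
With d_HI + d_NH₃ = 1.59 m, d_NH₃ = 1.59/(1 + 0.3649) = 1.165 m.
d_HI = 1.59 − 1.165 = 0.425 m.

0.425 m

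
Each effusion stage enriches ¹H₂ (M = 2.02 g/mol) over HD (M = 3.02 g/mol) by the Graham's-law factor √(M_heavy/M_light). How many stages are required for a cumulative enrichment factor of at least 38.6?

19

With α = √(3.02/2.02) per stage, ln α = ½ ln(1.49505) = 0.2011.
Need α^N ≥ 38.6 ⇒ N ≥ ln(38.6) / ln α = 3.653 / 0.2011 = 18.17.
Minimum whole number of stages: N = 19.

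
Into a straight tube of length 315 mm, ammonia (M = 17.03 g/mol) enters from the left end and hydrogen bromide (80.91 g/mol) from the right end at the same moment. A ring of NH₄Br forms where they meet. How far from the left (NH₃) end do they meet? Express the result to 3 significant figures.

In equal time, each gas travels a distance ∝ its rate ∝ 1/√M, so d_NH₃/d_HBr = √(M_HBr/M_NH₃) = √(80.91/17.03) = 2.180.
With d_NH₃ + d_HBr = 315 mm, d_HBr = 315/(1 + 2.180) = 99.07 mm.
d_NH₃ = 315 − 99.07 = 216 mm.

216 mm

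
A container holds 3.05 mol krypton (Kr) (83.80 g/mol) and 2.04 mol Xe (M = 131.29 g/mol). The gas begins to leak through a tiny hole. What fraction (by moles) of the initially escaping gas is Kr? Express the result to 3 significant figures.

0.652

Rate_i ∝ x_i/√M_i (Graham's law weighted by mole fraction), so the effusate composition follows n_i/√M_i.
x_Kr(eff) = (n_Kr/√M_Kr) / (n_Kr/√M_Kr + n_Xe/√M_Xe)
= (3.05/√83.80) / (3.05/√83.80 + 2.04/√131.29) = 0.3332/(0.3332 + 0.1780) = 0.652.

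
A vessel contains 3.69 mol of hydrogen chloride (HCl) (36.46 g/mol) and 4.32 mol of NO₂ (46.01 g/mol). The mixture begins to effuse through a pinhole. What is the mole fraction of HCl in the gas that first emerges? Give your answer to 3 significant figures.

Effusion rate of each component ∝ n_i/√M_i (partial pressure × 1/√M).
So x_HCl in the escaping gas = (n_HCl/√M_HCl) / Σ(n_i/√M_i)
= (3.69/√36.46) / (3.69/√36.46 + 4.32/√46.01) = 0.6111/(0.6111 + 0.6369) = 0.490.

0.490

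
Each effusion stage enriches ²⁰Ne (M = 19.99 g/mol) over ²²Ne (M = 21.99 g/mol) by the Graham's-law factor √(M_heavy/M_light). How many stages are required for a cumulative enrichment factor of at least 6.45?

With α = √(21.99/19.99) per stage, ln α = ½ ln(1.10005) = 0.04768.
Need α^N ≥ 6.45 ⇒ N ≥ ln(6.45) / ln α = 1.864 / 0.04768 = 39.10.
So at least 40 stages are needed.

40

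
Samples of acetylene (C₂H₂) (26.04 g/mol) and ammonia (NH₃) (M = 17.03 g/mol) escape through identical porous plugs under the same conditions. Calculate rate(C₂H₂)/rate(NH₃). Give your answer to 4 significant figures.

0.8087

Since effusion rate ∝ 1/√M, rate_C₂H₂/rate_NH₃ = √(M_NH₃/M_C₂H₂) = √(17.03/26.04) = √0.6540 = 0.8087.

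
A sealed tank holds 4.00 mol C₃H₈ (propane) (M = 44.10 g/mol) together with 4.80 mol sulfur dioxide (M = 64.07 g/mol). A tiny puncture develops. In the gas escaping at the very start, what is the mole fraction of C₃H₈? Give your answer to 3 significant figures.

0.501

Rate_i ∝ x_i/√M_i (Graham's law weighted by mole fraction), so the effusate composition follows n_i/√M_i.
So x_C₃H₈ in the escaping gas = (n_C₃H₈/√M_C₃H₈) / Σ(n_i/√M_i)
= (4.00/√44.10) / (4.00/√44.10 + 4.80/√64.07) = 0.6023/(0.6023 + 0.5997) = 0.501.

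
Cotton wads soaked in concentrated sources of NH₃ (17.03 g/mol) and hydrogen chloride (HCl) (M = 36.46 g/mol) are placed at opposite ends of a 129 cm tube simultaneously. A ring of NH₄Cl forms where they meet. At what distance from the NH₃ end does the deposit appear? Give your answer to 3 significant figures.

Graham's law gives d_NH₃/d_HCl = rate_NH₃/rate_HCl = √(M_HCl/M_NH₃) = √(36.46/17.03) = 1.463.
With d_NH₃ + d_HCl = 129 cm, d_HCl = 129/(1 + 1.463) = 52.37 cm.
d_NH₃ = 129 − 52.37 = 76.6 cm.

76.6 cm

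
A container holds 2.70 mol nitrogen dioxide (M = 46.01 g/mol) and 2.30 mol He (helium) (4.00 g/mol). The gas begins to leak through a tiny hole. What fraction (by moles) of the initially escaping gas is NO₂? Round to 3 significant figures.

Each component's effusion rate ∝ (its partial pressure)·(1/√M) ∝ n_i/√M_i.
x_NO₂(eff) = (n_NO₂/√M_NO₂) / (n_NO₂/√M_NO₂ + n_He/√M_He)
= (2.70/√46.01) / (2.70/√46.01 + 2.30/√4.00) = 0.3981/(0.3981 + 1.150) = 0.257.

0.257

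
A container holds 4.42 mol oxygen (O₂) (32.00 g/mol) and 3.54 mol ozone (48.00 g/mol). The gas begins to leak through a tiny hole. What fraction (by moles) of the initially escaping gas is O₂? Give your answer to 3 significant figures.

The effusion rate of species i is ∝ p_i/√M_i ∝ n_i/√M_i.
x_O₂(eff) = (n_O₂/√M_O₂) / (n_O₂/√M_O₂ + n_O₃/√M_O₃)
= (4.42/√32.00) / (4.42/√32.00 + 3.54/√48.00) = 0.7814/(0.7814 + 0.5110) = 0.605.

0.605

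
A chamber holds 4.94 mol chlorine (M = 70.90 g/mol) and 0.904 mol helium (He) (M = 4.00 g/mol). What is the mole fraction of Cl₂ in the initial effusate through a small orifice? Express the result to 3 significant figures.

Each component's effusion rate ∝ (its partial pressure)·(1/√M) ∝ n_i/√M_i.
x_Cl₂(eff) = (n_Cl₂/√M_Cl₂) / (n_Cl₂/√M_Cl₂ + n_He/√M_He)
= (4.94/√70.90) / (4.94/√70.90 + 0.904/√4.00) = 0.5867/(0.5867 + 0.4520) = 0.565.

0.565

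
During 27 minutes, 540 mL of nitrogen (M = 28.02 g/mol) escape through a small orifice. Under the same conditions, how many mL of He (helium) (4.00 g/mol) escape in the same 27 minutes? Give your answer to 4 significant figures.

Using Graham's law: rate_He/rate_N₂ = √(M_N₂/M_He) = √(28.02/4.00) = √7.005 = 2.647.
So the volume for He is 540 × 2.647 = 1429 mL.

1429 mL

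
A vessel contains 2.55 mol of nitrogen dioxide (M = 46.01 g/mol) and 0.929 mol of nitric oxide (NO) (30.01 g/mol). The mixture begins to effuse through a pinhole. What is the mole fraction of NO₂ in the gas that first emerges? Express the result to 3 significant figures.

Effusion rate of each component ∝ n_i/√M_i (partial pressure × 1/√M).
Mole fraction of NO₂ in the effusate = (n_NO₂/√M_NO₂) / (n_NO₂/√M_NO₂ + n_NO/√M_NO)
= (2.55/√46.01) / (2.55/√46.01 + 0.929/√30.01) = 0.3759/(0.3759 + 0.1696) = 0.689.

0.689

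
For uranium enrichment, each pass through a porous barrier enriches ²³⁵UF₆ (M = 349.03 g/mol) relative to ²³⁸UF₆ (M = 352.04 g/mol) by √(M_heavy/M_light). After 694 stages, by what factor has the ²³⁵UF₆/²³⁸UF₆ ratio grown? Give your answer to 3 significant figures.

19.7

Each stage multiplies the ratio by α = √(352.04/349.03), so after 694 stages the overall factor is α^694 = (352.04/349.03)^(694/2).
= 1.00862^347 = 19.7.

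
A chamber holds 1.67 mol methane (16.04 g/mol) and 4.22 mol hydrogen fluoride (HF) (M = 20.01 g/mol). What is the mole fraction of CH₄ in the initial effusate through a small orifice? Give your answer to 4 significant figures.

The effusion rate of species i is ∝ p_i/√M_i ∝ n_i/√M_i.
Mole fraction of CH₄ in the effusate = (n_CH₄/√M_CH₄) / (n_CH₄/√M_CH₄ + n_HF/√M_HF)
= (1.67/√16.04) / (1.67/√16.04 + 4.22/√20.01) = 0.4170/(0.4170 + 0.9434) = 0.3065.

0.3065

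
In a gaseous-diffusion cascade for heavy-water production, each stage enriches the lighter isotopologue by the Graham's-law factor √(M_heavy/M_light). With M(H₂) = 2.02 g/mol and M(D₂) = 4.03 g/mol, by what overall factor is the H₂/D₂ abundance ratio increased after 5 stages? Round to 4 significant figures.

Overall factor = α^5 with α = √(4.03/2.02), i.e. (4.03/2.02)^(5/2).
= 1.99505^(5/2) = 5.622.

5.622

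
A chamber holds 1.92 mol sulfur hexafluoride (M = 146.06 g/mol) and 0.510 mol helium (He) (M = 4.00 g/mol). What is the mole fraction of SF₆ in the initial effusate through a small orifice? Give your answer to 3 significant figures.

0.384

Each component's effusion rate ∝ (its partial pressure)·(1/√M) ∝ n_i/√M_i.
x_SF₆(eff) = (n_SF₆/√M_SF₆) / (n_SF₆/√M_SF₆ + n_He/√M_He)
= (1.92/√146.06) / (1.92/√146.06 + 0.510/√4.00) = 0.1589/(0.1589 + 0.2550) = 0.384.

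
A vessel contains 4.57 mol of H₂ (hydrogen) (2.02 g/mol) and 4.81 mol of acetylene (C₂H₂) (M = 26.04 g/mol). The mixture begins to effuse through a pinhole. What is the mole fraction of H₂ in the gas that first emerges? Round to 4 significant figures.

Rate_i ∝ x_i/√M_i (Graham's law weighted by mole fraction), so the effusate composition follows n_i/√M_i.
So x_H₂ in the escaping gas = (n_H₂/√M_H₂) / Σ(n_i/√M_i)
= (4.57/√2.02) / (4.57/√2.02 + 4.81/√26.04) = 3.215/(3.215 + 0.9426) = 0.7733.

0.7733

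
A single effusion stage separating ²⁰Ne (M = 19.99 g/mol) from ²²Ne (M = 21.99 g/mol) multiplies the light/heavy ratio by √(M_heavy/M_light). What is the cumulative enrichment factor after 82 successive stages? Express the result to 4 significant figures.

49.88

Each stage multiplies the ratio by α = √(21.99/19.99), so after 82 stages the overall factor is α^82 = (21.99/19.99)^(82/2).
= 1.10005^41 = 49.88.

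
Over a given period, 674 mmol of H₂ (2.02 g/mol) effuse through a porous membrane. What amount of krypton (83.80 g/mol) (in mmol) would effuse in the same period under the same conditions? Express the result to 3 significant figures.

105 mmol

Graham's law gives rate_Kr/rate_H₂ = √(M_H₂/M_Kr) = √(2.02/83.80) = √0.02411 = 0.1553.
So the amount for Kr is 674 × 0.1553 = 105 mmol.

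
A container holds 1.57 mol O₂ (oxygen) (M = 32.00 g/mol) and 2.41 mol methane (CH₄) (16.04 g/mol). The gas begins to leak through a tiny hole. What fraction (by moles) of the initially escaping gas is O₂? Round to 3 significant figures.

0.316

Each component's effusion rate ∝ (its partial pressure)·(1/√M) ∝ n_i/√M_i.
So x_O₂ in the escaping gas = (n_O₂/√M_O₂) / Σ(n_i/√M_i)
= (1.57/√32.00) / (1.57/√32.00 + 2.41/√16.04) = 0.2775/(0.2775 + 0.6017) = 0.316.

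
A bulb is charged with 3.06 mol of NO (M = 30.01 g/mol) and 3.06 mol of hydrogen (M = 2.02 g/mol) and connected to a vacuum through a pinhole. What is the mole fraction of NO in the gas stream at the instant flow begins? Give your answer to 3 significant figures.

Rate_i ∝ x_i/√M_i (Graham's law weighted by mole fraction), so the effusate composition follows n_i/√M_i.
x_NO(eff) = (n_NO/√M_NO) / (n_NO/√M_NO + n_H₂/√M_H₂)
= (3.06/√30.01) / (3.06/√30.01 + 3.06/√2.02) = 0.5586/(0.5586 + 2.153) = 0.206.

0.206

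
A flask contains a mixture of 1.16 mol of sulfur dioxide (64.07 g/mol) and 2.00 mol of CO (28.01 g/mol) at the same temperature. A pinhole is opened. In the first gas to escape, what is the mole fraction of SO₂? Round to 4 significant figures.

The effusion rate of species i is ∝ p_i/√M_i ∝ n_i/√M_i.
Mole fraction of SO₂ in the effusate = (n_SO₂/√M_SO₂) / (n_SO₂/√M_SO₂ + n_CO/√M_CO)
= (1.16/√64.07) / (1.16/√64.07 + 2.00/√28.01) = 0.1449/(0.1449 + 0.3779) = 0.2772.

0.2772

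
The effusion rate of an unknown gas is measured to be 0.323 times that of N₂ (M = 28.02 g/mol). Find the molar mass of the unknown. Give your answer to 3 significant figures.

269 g/mol

Since effusion rate ∝ 1/√M, rate_X/rate_N₂ = √(M_N₂/M_X).
0.323 = √(28.02/M_X)
M_X = 28.02 / 0.323² = 28.02 / 0.1043 = 269 g/mol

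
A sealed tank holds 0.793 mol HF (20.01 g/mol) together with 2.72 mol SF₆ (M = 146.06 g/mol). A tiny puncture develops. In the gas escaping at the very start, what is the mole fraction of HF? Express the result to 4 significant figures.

0.4406

Effusion rate of each component ∝ n_i/√M_i (partial pressure × 1/√M).
Mole fraction of HF in the effusate = (n_HF/√M_HF) / (n_HF/√M_HF + n_SF₆/√M_SF₆)
= (0.793/√20.01) / (0.793/√20.01 + 2.72/√146.06) = 0.1773/(0.1773 + 0.2251) = 0.4406.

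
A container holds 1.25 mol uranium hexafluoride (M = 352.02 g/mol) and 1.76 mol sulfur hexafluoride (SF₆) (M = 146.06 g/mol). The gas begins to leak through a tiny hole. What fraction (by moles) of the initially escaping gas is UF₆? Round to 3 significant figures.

The effusion rate of species i is ∝ p_i/√M_i ∝ n_i/√M_i.
x_UF₆(eff) = (n_UF₆/√M_UF₆) / (n_UF₆/√M_UF₆ + n_SF₆/√M_SF₆)
= (1.25/√352.02) / (1.25/√352.02 + 1.76/√146.06) = 0.06662/(0.06662 + 0.1456) = 0.314.

0.314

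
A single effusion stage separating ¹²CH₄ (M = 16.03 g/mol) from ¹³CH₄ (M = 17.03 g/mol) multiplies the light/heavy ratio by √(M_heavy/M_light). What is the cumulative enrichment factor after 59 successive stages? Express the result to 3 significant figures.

5.96

After 59 stages the ratio has grown by (√(17.03/16.03))^59 = (17.03/16.03)^(59/2).
= 1.06238^(59/2) = 5.96.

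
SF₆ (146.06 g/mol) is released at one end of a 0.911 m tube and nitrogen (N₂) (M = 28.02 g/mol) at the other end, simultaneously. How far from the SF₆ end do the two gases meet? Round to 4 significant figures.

Distances travelled in equal time are proportional to diffusion rates, so d_SF₆/d_N₂ = √(M_N₂/M_SF₆) = √(28.02/146.06) = 0.4380.
With d_SF₆ + d_N₂ = 0.911 m, d_N₂ = 0.911/(1 + 0.4380) = 0.6335 m.
d_SF₆ = 0.911 − 0.6335 = 0.2775 m.

0.2775 m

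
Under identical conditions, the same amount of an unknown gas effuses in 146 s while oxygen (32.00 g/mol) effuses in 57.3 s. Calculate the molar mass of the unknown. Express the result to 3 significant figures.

208 g/mol

By Graham's law, t_X/t_O₂ = √(M_X/M_O₂).
146/57.3 = 2.548 = √(M_X/32.00)
M_X = 32.00 × 2.548² = 32.00 × 6.492 = 208 g/mol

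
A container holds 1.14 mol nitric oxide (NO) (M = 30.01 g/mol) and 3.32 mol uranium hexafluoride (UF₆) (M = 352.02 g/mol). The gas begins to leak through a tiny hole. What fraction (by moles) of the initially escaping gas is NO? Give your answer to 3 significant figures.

Effusion rate of each component ∝ n_i/√M_i (partial pressure × 1/√M).
Mole fraction of NO in the effusate = (n_NO/√M_NO) / (n_NO/√M_NO + n_UF₆/√M_UF₆)
= (1.14/√30.01) / (1.14/√30.01 + 3.32/√352.02) = 0.2081/(0.2081 + 0.1770) = 0.540.

0.540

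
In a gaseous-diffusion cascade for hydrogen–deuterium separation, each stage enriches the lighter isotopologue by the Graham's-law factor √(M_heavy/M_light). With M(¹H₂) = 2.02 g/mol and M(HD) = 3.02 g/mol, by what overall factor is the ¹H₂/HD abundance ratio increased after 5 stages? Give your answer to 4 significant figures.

Each stage multiplies the ratio by α = √(3.02/2.02), so after 5 stages the overall factor is α^5 = (3.02/2.02)^(5/2).
= 1.49505^(5/2) = 2.733.

2.733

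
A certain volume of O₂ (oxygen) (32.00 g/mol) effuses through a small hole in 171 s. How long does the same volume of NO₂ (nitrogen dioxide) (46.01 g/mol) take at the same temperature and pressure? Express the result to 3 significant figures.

By Graham's law, t_NO₂/t_O₂ = √(M_NO₂/M_O₂) = √(46.01/32.00) = √1.438 = 1.199.
So the time for NO₂ is 171 × 1.199 = 205 s.

205 s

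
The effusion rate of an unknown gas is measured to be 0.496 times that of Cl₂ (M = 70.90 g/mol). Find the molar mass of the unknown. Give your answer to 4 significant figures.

Using Graham's law: rate_X/rate_Cl₂ = √(M_Cl₂/M_X).
0.496 = √(70.90/M_X)
M_X = 70.90 / 0.496² = 70.90 / 0.2460 = 288.2 g/mol

288.2 g/mol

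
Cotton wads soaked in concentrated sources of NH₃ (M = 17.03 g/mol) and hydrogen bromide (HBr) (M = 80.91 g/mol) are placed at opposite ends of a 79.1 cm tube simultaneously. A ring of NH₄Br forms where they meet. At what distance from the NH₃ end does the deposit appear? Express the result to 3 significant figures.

54.2 cm

In equal time, each gas travels a distance ∝ its rate ∝ 1/√M, so d_NH₃/d_HBr = √(M_HBr/M_NH₃) = √(80.91/17.03) = 2.180.
With d_NH₃ + d_HBr = 79.1 cm, d_HBr = 79.1/(1 + 2.180) = 24.88 cm.
d_NH₃ = 79.1 − 24.88 = 54.2 cm.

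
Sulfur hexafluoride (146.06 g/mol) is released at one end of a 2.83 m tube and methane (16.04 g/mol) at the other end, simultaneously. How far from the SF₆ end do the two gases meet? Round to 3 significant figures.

The fronts meet when d_SF₆ + d_CH₄ = L with d_SF₆/d_CH₄ = √(M_CH₄/M_SF₆) (Graham's law). Here √(M_CH₄/M_SF₆) = √(16.04/146.06) = 0.3314.
With d_SF₆ + d_CH₄ = 2.83 m, d_CH₄ = 2.83/(1 + 0.3314) = 2.126 m.
d_SF₆ = 2.83 − 2.126 = 0.704 m.

0.704 m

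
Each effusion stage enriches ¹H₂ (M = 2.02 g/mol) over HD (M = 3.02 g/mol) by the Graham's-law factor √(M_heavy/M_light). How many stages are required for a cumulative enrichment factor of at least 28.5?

17

With α = √(3.02/2.02) per stage, ln α = ½ ln(1.49505) = 0.2011.
Need α^N ≥ 28.5 ⇒ N ≥ ln(28.5) / ln α = 3.350 / 0.2011 = 16.66.
So at least 17 stages are needed.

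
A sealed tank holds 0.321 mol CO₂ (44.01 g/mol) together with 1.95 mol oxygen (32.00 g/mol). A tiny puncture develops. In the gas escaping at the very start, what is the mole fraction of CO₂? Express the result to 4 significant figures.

Each component's effusion rate ∝ (its partial pressure)·(1/√M) ∝ n_i/√M_i.
So x_CO₂ in the escaping gas = (n_CO₂/√M_CO₂) / Σ(n_i/√M_i)
= (0.321/√44.01) / (0.321/√44.01 + 1.95/√32.00) = 0.04839/(0.04839 + 0.3447) = 0.1231.

0.1231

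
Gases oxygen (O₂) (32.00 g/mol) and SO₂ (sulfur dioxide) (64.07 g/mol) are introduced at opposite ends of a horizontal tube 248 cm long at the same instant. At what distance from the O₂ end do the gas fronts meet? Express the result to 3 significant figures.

The fronts meet when d_O₂ + d_SO₂ = L with d_O₂/d_SO₂ = √(M_SO₂/M_O₂) (Graham's law). Here √(M_SO₂/M_O₂) = √(64.07/32.00) = 1.415.
With d_O₂ + d_SO₂ = 248 cm, d_SO₂ = 248/(1 + 1.415) = 102.7 cm.
d_O₂ = 248 − 102.7 = 145 cm.

145 cm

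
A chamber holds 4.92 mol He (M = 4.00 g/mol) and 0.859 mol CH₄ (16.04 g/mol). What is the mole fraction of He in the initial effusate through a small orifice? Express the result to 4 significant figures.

0.9198

Rate_i ∝ x_i/√M_i (Graham's law weighted by mole fraction), so the effusate composition follows n_i/√M_i.
Mole fraction of He in the effusate = (n_He/√M_He) / (n_He/√M_He + n_CH₄/√M_CH₄)
= (4.92/√4.00) / (4.92/√4.00 + 0.859/√16.04) = 2.460/(2.460 + 0.2145) = 0.9198.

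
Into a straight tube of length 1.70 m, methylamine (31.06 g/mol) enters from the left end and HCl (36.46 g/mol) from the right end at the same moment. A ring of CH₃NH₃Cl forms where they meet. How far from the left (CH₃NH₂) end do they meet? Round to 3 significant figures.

0.884 m

Distances travelled in equal time are proportional to diffusion rates, so d_CH₃NH₂/d_HCl = √(M_HCl/M_CH₃NH₂) = √(36.46/31.06) = 1.083.
With d_CH₃NH₂ + d_HCl = 1.70 m, d_HCl = 1.70/(1 + 1.083) = 0.8160 m.
d_CH₃NH₂ = 1.70 − 0.8160 = 0.884 m.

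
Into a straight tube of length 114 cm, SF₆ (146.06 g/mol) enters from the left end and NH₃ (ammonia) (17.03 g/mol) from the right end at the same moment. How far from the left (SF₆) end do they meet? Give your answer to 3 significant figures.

29.0 cm

Distances travelled in equal time are proportional to diffusion rates, so d_SF₆/d_NH₃ = √(M_NH₃/M_SF₆) = √(17.03/146.06) = 0.3415.
With d_SF₆ + d_NH₃ = 114 cm, d_NH₃ = 114/(1 + 0.3415) = 84.98 cm.
d_SF₆ = 114 − 84.98 = 29.0 cm.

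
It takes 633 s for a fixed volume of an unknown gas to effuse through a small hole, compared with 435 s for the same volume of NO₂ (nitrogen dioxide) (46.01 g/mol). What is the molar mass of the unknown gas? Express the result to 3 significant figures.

97.4 g/mol

By Graham's law, t_X/t_NO₂ = √(M_X/M_NO₂).
633/435 = 1.455 = √(M_X/46.01)
M_X = 46.01 × 1.455² = 46.01 × 2.118 = 97.4 g/mol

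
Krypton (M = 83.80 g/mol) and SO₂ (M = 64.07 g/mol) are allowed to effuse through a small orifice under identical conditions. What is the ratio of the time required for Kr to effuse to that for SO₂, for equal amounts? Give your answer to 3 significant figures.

1.14

By Graham's law, t_Kr/t_SO₂ = √(M_Kr/M_SO₂) = √(83.80/64.07) = √1.308 = 1.14.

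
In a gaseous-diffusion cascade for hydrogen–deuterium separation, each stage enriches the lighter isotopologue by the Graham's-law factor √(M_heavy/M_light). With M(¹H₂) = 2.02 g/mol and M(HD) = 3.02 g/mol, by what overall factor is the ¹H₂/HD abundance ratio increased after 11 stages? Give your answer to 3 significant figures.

9.13

Each stage multiplies the ratio by α = √(3.02/2.02), so after 11 stages the overall factor is α^11 = (3.02/2.02)^(11/2).
= 1.49505^(11/2) = 9.13.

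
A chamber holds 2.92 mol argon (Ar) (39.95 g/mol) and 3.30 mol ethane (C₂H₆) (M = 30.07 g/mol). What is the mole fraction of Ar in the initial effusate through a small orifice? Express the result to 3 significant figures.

0.434

Effusion rate of each component ∝ n_i/√M_i (partial pressure × 1/√M).
x_Ar(eff) = (n_Ar/√M_Ar) / (n_Ar/√M_Ar + n_C₂H₆/√M_C₂H₆)
= (2.92/√39.95) / (2.92/√39.95 + 3.30/√30.07) = 0.4620/(0.4620 + 0.6018) = 0.434.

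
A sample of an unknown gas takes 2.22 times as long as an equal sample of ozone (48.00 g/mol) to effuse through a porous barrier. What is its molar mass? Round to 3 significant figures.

Using Graham's law: t_X/t_O₃ = √(M_X/M_O₃).
2.22 = √(M_X/48.00)
M_X = 48.00 × 2.22² = 48.00 × 4.928 = 237 g/mol

237 g/mol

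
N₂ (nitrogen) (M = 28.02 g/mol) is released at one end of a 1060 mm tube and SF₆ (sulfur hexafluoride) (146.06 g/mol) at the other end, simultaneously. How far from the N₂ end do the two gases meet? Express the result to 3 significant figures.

737 mm

Graham's law gives d_N₂/d_SF₆ = rate_N₂/rate_SF₆ = √(M_SF₆/M_N₂) = √(146.06/28.02) = 2.283.
With d_N₂ + d_SF₆ = 1060 mm, d_SF₆ = 1060/(1 + 2.283) = 322.9 mm.
d_N₂ = 1060 − 322.9 = 737 mm.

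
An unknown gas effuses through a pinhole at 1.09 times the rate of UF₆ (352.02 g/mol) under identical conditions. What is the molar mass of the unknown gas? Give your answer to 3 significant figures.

296 g/mol

From Graham's law, rate_X/rate_UF₆ = √(M_UF₆/M_X).
1.09 = √(352.02/M_X)
M_X = 352.02 / 1.09² = 352.02 / 1.188 = 296 g/mol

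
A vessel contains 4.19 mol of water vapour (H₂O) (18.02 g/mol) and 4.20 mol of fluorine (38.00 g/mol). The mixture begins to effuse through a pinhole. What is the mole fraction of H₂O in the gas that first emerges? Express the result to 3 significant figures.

Each component's effusion rate ∝ (its partial pressure)·(1/√M) ∝ n_i/√M_i.
x_H₂O(eff) = (n_H₂O/√M_H₂O) / (n_H₂O/√M_H₂O + n_F₂/√M_F₂)
= (4.19/√18.02) / (4.19/√18.02 + 4.20/√38.00) = 0.9870/(0.9870 + 0.6813) = 0.592.

0.592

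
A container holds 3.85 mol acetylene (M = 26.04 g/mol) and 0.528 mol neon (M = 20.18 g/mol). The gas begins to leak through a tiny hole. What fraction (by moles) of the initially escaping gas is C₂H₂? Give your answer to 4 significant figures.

0.8652

Rate_i ∝ x_i/√M_i (Graham's law weighted by mole fraction), so the effusate composition follows n_i/√M_i.
x_C₂H₂(eff) = (n_C₂H₂/√M_C₂H₂) / (n_C₂H₂/√M_C₂H₂ + n_Ne/√M_Ne)
= (3.85/√26.04) / (3.85/√26.04 + 0.528/√20.18) = 0.7545/(0.7545 + 0.1175) = 0.8652.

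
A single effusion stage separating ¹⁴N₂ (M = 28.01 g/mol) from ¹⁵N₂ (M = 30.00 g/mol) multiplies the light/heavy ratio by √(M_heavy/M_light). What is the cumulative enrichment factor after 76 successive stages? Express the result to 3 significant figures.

Each stage multiplies the ratio by α = √(30.00/28.01), so after 76 stages the overall factor is α^76 = (30.00/28.01)^(76/2).
= 1.07105^38 = 13.6.

13.6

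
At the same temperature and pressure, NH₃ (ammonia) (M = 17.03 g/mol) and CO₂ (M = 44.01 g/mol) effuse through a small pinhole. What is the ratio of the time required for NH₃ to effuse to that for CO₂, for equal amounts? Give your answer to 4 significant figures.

Graham's law gives t_NH₃/t_CO₂ = √(M_NH₃/M_CO₂) = √(17.03/44.01) = √0.3870 = 0.6221.

0.6221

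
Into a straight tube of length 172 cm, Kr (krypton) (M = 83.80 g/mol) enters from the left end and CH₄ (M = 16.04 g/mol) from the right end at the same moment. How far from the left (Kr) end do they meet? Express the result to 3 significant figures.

52.3 cm

The fronts meet when d_Kr + d_CH₄ = L with d_Kr/d_CH₄ = √(M_CH₄/M_Kr) (Graham's law). Here √(M_CH₄/M_Kr) = √(16.04/83.80) = 0.4375.
With d_Kr + d_CH₄ = 172 cm, d_CH₄ = 172/(1 + 0.4375) = 119.7 cm.
d_Kr = 172 − 119.7 = 52.3 cm.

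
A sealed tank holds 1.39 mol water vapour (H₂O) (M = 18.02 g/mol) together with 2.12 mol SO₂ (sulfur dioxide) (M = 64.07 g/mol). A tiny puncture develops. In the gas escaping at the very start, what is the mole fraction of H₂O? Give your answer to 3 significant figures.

Rate_i ∝ x_i/√M_i (Graham's law weighted by mole fraction), so the effusate composition follows n_i/√M_i.
x_H₂O(eff) = (n_H₂O/√M_H₂O) / (n_H₂O/√M_H₂O + n_SO₂/√M_SO₂)
= (1.39/√18.02) / (1.39/√18.02 + 2.12/√64.07) = 0.3274/(0.3274 + 0.2649) = 0.553.

0.553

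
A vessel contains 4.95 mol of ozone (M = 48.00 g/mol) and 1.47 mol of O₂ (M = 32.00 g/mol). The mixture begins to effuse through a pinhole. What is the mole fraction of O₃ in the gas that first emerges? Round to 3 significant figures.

Effusion rate of each component ∝ n_i/√M_i (partial pressure × 1/√M).
Mole fraction of O₃ in the effusate = (n_O₃/√M_O₃) / (n_O₃/√M_O₃ + n_O₂/√M_O₂)
= (4.95/√48.00) / (4.95/√48.00 + 1.47/√32.00) = 0.7145/(0.7145 + 0.2599) = 0.733.

0.733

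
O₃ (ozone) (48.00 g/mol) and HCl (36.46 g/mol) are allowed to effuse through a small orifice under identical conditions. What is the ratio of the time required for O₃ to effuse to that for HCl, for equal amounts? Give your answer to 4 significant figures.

1.147

From Graham's law, t_O₃/t_HCl = √(M_O₃/M_HCl) = √(48.00/36.46) = √1.317 = 1.147.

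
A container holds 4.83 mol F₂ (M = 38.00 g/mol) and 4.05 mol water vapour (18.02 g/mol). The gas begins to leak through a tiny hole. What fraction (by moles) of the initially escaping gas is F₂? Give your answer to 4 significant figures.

Each component's effusion rate ∝ (its partial pressure)·(1/√M) ∝ n_i/√M_i.
x_F₂(eff) = (n_F₂/√M_F₂) / (n_F₂/√M_F₂ + n_H₂O/√M_H₂O)
= (4.83/√38.00) / (4.83/√38.00 + 4.05/√18.02) = 0.7835/(0.7835 + 0.9541) = 0.4509.

0.4509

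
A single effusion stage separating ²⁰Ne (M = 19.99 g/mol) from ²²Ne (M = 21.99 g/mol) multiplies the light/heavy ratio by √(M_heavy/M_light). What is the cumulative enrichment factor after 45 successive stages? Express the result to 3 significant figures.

The single-stage factor is √(M_heavy/M_light), so 45 stages give [√(21.99/19.99)]^45 = (21.99/19.99)^(45/2).
= 1.10005^(45/2) = 8.55.

8.55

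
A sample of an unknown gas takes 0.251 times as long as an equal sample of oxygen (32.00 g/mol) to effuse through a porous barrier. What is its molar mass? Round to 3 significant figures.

Using Graham's law: t_X/t_O₂ = √(M_X/M_O₂).
0.251 = √(M_X/32.00)
M_X = 32.00 × 0.251² = 32.00 × 0.06300 = 2.02 g/mol

2.02 g/mol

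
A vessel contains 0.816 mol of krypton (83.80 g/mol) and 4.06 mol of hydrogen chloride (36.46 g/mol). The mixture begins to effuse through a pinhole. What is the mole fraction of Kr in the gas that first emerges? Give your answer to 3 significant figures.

Effusion rate of each component ∝ n_i/√M_i (partial pressure × 1/√M).
So x_Kr in the escaping gas = (n_Kr/√M_Kr) / Σ(n_i/√M_i)
= (0.816/√83.80) / (0.816/√83.80 + 4.06/√36.46) = 0.08914/(0.08914 + 0.6724) = 0.117.

0.117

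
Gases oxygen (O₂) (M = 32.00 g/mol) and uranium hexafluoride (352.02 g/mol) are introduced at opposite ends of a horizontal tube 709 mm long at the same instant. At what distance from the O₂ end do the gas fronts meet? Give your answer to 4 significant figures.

Graham's law gives d_O₂/d_UF₆ = rate_O₂/rate_UF₆ = √(M_UF₆/M_O₂) = √(352.02/32.00) = 3.317.
With d_O₂ + d_UF₆ = 709 mm, d_UF₆ = 709/(1 + 3.317) = 164.2 mm.
d_O₂ = 709 − 164.2 = 544.8 mm.

544.8 mm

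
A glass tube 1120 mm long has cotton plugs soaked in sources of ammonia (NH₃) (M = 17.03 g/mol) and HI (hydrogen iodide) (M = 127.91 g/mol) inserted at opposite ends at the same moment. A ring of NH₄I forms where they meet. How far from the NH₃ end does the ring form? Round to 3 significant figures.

Distances travelled in equal time are proportional to diffusion rates, so d_NH₃/d_HI = √(M_HI/M_NH₃) = √(127.91/17.03) = 2.741.
With d_NH₃ + d_HI = 1120 mm, d_HI = 1120/(1 + 2.741) = 299.4 mm.
d_NH₃ = 1120 − 299.4 = 821 mm.

821 mm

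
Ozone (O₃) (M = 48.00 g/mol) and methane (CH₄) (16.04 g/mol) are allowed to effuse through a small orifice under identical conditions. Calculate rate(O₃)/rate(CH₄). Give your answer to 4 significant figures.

Graham's law gives rate_O₃/rate_CH₄ = √(M_CH₄/M_O₃) = √(16.04/48.00) = √0.3342 = 0.5781.

0.5781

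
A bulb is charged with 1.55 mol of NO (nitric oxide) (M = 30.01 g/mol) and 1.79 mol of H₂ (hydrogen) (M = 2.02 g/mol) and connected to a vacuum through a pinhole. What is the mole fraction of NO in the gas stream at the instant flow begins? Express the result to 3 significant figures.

Rate_i ∝ x_i/√M_i (Graham's law weighted by mole fraction), so the effusate composition follows n_i/√M_i.
x_NO(eff) = (n_NO/√M_NO) / (n_NO/√M_NO + n_H₂/√M_H₂)
= (1.55/√30.01) / (1.55/√30.01 + 1.79/√2.02) = 0.2829/(0.2829 + 1.259) = 0.183.

0.183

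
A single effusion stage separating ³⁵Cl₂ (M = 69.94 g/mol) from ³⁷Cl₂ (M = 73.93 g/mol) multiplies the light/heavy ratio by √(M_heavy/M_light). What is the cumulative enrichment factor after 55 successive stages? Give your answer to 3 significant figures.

4.60

Overall factor = α^55 with α = √(73.93/69.94), i.e. (73.93/69.94)^(55/2).
= 1.05705^(55/2) = 4.60.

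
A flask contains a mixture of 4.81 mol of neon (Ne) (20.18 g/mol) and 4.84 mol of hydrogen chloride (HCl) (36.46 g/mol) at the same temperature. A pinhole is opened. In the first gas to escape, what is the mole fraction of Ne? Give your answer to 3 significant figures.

Effusion rate of each component ∝ n_i/√M_i (partial pressure × 1/√M).
Mole fraction of Ne in the effusate = (n_Ne/√M_Ne) / (n_Ne/√M_Ne + n_HCl/√M_HCl)
= (4.81/√20.18) / (4.81/√20.18 + 4.84/√36.46) = 1.071/(1.071 + 0.8016) = 0.572.

0.572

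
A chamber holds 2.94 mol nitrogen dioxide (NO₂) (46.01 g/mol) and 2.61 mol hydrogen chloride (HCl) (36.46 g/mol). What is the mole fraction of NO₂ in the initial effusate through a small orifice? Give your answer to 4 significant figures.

0.5007

The effusion rate of species i is ∝ p_i/√M_i ∝ n_i/√M_i.
x_NO₂(eff) = (n_NO₂/√M_NO₂) / (n_NO₂/√M_NO₂ + n_HCl/√M_HCl)
= (2.94/√46.01) / (2.94/√46.01 + 2.61/√36.46) = 0.4334/(0.4334 + 0.4322) = 0.5007.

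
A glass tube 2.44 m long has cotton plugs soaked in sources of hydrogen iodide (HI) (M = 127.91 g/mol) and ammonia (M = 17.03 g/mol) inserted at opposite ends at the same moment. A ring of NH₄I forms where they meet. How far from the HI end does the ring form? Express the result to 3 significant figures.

Distances travelled in equal time are proportional to diffusion rates, so d_HI/d_NH₃ = √(M_NH₃/M_HI) = √(17.03/127.91) = 0.3649.
With d_HI + d_NH₃ = 2.44 m, d_NH₃ = 2.44/(1 + 0.3649) = 1.788 m.
d_HI = 2.44 − 1.788 = 0.652 m.

0.652 m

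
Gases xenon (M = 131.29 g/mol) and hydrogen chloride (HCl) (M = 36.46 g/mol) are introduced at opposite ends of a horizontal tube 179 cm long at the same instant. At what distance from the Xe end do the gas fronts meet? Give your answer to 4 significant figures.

61.77 cm

The fronts meet when d_Xe + d_HCl = L with d_Xe/d_HCl = √(M_HCl/M_Xe) (Graham's law). Here √(M_HCl/M_Xe) = √(36.46/131.29) = 0.5270.
With d_Xe + d_HCl = 179 cm, d_HCl = 179/(1 + 0.5270) = 117.2 cm.
d_Xe = 179 − 117.2 = 61.77 cm.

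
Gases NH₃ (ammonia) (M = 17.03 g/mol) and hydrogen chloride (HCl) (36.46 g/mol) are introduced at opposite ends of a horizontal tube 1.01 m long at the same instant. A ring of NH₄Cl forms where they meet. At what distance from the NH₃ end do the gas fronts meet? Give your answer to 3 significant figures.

0.600 m

In equal time, each gas travels a distance ∝ its rate ∝ 1/√M, so d_NH₃/d_HCl = √(M_HCl/M_NH₃) = √(36.46/17.03) = 1.463.
With d_NH₃ + d_HCl = 1.01 m, d_HCl = 1.01/(1 + 1.463) = 0.4100 m.
d_NH₃ = 1.01 − 0.4100 = 0.600 m.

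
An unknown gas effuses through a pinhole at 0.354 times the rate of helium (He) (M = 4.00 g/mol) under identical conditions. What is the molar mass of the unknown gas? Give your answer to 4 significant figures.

31.92 g/mol

Since effusion rate ∝ 1/√M, rate_X/rate_He = √(M_He/M_X).
0.354 = √(4.00/M_X)
M_X = 4.00 / 0.354² = 4.00 / 0.1253 = 31.92 g/mol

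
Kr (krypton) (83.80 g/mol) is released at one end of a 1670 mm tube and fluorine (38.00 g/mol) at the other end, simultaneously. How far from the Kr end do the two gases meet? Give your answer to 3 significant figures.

Distances travelled in equal time are proportional to diffusion rates, so d_Kr/d_F₂ = √(M_F₂/M_Kr) = √(38.00/83.80) = 0.6734.
With d_Kr + d_F₂ = 1670 mm, d_F₂ = 1670/(1 + 0.6734) = 998.0 mm.
d_Kr = 1670 − 998.0 = 672 mm.

672 mm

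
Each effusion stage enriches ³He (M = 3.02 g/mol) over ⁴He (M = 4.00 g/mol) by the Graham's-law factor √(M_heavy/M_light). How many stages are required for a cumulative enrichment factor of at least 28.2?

Single-stage factor α = √(4.00/3.02), so ln α = ½ ln(1.32450) = 0.1405.
Need α^N ≥ 28.2 ⇒ N ≥ ln(28.2) / ln α = 3.339 / 0.1405 = 23.76.
So at least 24 stages are needed.

24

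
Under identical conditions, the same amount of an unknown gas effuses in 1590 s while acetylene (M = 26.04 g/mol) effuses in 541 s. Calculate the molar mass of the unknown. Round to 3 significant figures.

Since effusion rate ∝ 1/√M, t_X/t_C₂H₂ = √(M_X/M_C₂H₂).
1590/541 = 2.939 = √(M_X/26.04)
M_X = 26.04 × 2.939² = 26.04 × 8.638 = 225 g/mol

225 g/mol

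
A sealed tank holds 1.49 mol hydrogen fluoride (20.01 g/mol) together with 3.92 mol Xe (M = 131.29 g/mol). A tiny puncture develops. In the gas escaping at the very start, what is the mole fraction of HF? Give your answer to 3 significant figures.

Rate_i ∝ x_i/√M_i (Graham's law weighted by mole fraction), so the effusate composition follows n_i/√M_i.
x_HF(eff) = (n_HF/√M_HF) / (n_HF/√M_HF + n_Xe/√M_Xe)
= (1.49/√20.01) / (1.49/√20.01 + 3.92/√131.29) = 0.3331/(0.3331 + 0.3421) = 0.493.

0.493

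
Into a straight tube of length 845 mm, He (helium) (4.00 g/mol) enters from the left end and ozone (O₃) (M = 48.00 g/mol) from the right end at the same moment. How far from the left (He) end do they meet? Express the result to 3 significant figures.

Graham's law gives d_He/d_O₃ = rate_He/rate_O₃ = √(M_O₃/M_He) = √(48.00/4.00) = 3.464.
With d_He + d_O₃ = 845 mm, d_O₃ = 845/(1 + 3.464) = 189.3 mm.
d_He = 845 − 189.3 = 656 mm.

656 mm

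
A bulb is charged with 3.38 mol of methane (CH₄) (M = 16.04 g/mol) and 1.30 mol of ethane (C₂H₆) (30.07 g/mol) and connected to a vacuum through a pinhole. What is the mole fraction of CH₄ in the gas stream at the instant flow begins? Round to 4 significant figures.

Rate_i ∝ x_i/√M_i (Graham's law weighted by mole fraction), so the effusate composition follows n_i/√M_i.
Mole fraction of CH₄ in the effusate = (n_CH₄/√M_CH₄) / (n_CH₄/√M_CH₄ + n_C₂H₆/√M_C₂H₆)
= (3.38/√16.04) / (3.38/√16.04 + 1.30/√30.07) = 0.8439/(0.8439 + 0.2371) = 0.7807.

0.7807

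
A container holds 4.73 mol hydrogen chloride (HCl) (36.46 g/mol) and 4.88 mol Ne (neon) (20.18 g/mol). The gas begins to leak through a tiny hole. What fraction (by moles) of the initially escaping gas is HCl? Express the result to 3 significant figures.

Effusion rate of each component ∝ n_i/√M_i (partial pressure × 1/√M).
x_HCl(eff) = (n_HCl/√M_HCl) / (n_HCl/√M_HCl + n_Ne/√M_Ne)
= (4.73/√36.46) / (4.73/√36.46 + 4.88/√20.18) = 0.7833/(0.7833 + 1.086) = 0.419.

0.419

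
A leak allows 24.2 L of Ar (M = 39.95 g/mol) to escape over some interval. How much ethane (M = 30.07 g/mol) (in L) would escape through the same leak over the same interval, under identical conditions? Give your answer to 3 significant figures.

Since effusion rate ∝ 1/√M, rate_C₂H₆/rate_Ar = √(M_Ar/M_C₂H₆) = √(39.95/30.07) = √1.329 = 1.153.
So the volume for C₂H₆ is 24.2 × 1.153 = 27.9 L.

27.9 L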